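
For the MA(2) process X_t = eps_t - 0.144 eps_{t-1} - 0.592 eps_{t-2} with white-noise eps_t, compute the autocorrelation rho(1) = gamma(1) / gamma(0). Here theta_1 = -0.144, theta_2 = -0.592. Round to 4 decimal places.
\rho(1) = -0.0428

For an MA(q) process with theta_0 = 1, the autocovariance is
  gamma(k) = sigma^2 * sum_{i=0..q-k} theta_i * theta_{i+k},
and rho(k) = gamma(k) / gamma(0). Sigma^2 cancels.
  numerator   = (1)*(-0.144) + (-0.144)*(-0.592) = -0.058752.
  denominator = (1)^2 + (-0.144)^2 + (-0.592)^2 = 1.3712.
  rho(1) = -0.058752 / 1.3712 = -0.0428.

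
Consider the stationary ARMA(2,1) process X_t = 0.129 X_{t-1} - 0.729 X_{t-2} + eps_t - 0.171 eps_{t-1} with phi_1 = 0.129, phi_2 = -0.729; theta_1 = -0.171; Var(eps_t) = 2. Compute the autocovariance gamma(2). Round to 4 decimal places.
\gamma(2) = -3.1248

Multiply the model equation by X_{t-k} and take expectations. With theta_0 = psi_0 = 1 and psi_j the MA(infinity) weights, this gives
  gamma(k) - sum_i phi_i gamma(k-i) = c_k,
  c_k = sigma^2 * sum_{j=k..q} theta_j psi_{j-k}   (c_k = 0 for k > q),
using gamma(-m) = gamma(m).
psi-weights needed (psi_j = theta_j + sum_i phi_i psi_{j-i}):
  psi_1 = theta_1 + phi_1 = -0.171 + (0.129) = -0.042
Right-hand sides:
  c_0 = sigma^2 (1 + theta_1 psi_1) = 2 * (1 + (-0.171)(-0.042)) = 2 * 1.007182 = 2.014364
  c_1 = sigma^2 theta_1 = 2 * (-0.171) = -0.342
  c_2 = 0
Equations for k = 0, 1, 2 (AR order 2, c_2 = 0):
  (E0) gamma(0) = phi_1 gamma(1) + phi_2 gamma(2) + c_0
  (E1) gamma(1) = phi_1 gamma(0) + phi_2 gamma(1) + c_1
  (E2) gamma(2) = phi_1 gamma(1) + phi_2 gamma(0)
From (E1): gamma(1) = A gamma(0) + B with
  A = phi_1 / (1 - phi_2) = 0.129 / 1.729 = 0.07461,   B = c_1 / (1 - phi_2) = -0.342 / 1.729 = -0.197802.
Insert (E2) into (E0): gamma(0) (1 - phi_2^2) = phi_1 (1 + phi_2) gamma(1) + c_0.
  phi_1 (1 + phi_2) = (0.129)(0.271) = 0.034959,   1 - phi_2^2 = 0.468559.
Replace gamma(1) by A gamma(0) + B and collect gamma(0):
  gamma(0) [0.468559 - (0.034959)(0.07461)] = (0.034959)(-0.197802) + 2.014364
  gamma(0) * 0.465951 = 2.007449
  gamma(0) = 2.007449 / 0.465951 = 4.308286.
  gamma(1) = A gamma(0) + B = (0.07461)(4.308286) + (-0.197802) = 0.123637.
  gamma(2) = phi_1 gamma(1) + phi_2 gamma(0) = (0.129)(0.123637) + (-0.729)(4.308286) = -3.124791.
Therefore gamma(2) = -3.1248 (to 4 decimal places).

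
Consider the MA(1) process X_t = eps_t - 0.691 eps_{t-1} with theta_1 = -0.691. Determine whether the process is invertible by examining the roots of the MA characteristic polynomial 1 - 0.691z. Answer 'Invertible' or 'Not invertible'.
\text{Invertible}

The MA(q) characteristic polynomial is P(z) = 1 - 0.691z.
Invertibility requires all roots to lie outside the unit circle, i.e. |z| > 1 for every root.
This is linear in z: 1 + (-0.691) z = 0  =>  z = -1/(-0.691) = 1.447178,  |z| = 1.447178.
Moduli of all roots: 1.4472.
All moduli strictly greater than 1? Yes.
Verdict: Invertible.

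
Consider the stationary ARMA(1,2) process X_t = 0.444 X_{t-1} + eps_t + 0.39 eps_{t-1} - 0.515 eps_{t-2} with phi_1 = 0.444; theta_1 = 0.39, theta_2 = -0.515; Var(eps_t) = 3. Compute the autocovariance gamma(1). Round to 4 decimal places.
\gamma(1) = 2.1747

Multiply the model equation by X_{t-k} and take expectations. With theta_0 = psi_0 = 1 and psi_j the MA(infinity) weights, this gives
  gamma(k) - sum_i phi_i gamma(k-i) = c_k,
  c_k = sigma^2 * sum_{j=k..q} theta_j psi_{j-k}   (c_k = 0 for k > q),
using gamma(-m) = gamma(m).
psi-weights needed (psi_j = theta_j + sum_i phi_i psi_{j-i}):
  psi_1 = theta_1 + phi_1 = 0.39 + (0.444) = 0.834
  psi_2 = theta_2 + phi_1 psi_1 = -0.515 + (0.444)(0.834) = -0.144704
Right-hand sides:
  c_0 = sigma^2 (1 + theta_1 psi_1 + theta_2 psi_2) = 3 * (1 + (0.39)(0.834) + (-0.515)(-0.144704)) = 3 * 1.399783 = 4.199348
  c_1 = sigma^2 (theta_1 + theta_2 psi_1) = 3 * (0.39 + (-0.515)(0.834)) = -0.11853
  c_2 = sigma^2 theta_2 = 3 * (-0.515) = -1.545
Equations for k = 0 and k = 1 (AR order 1):
  gamma(0) = phi_1 gamma(1) + c_0
  gamma(1) = phi_1 gamma(0) + c_1
Substituting the second into the first: gamma(0) (1 - phi_1^2) = c_0 + phi_1 c_1, so
  gamma(0) = (c_0 + phi_1 c_1) / (1 - phi_1^2) = (4.199348 + (0.444)(-0.11853)) / (1 - (0.444)^2) = 4.14672 / 0.802864 = 5.16491.
  gamma(1) = phi_1 gamma(0) + c_1 = (0.444)(5.16491) + (-0.11853) = 2.17469.
Therefore gamma(1) = 2.1747 (to 4 decimal places).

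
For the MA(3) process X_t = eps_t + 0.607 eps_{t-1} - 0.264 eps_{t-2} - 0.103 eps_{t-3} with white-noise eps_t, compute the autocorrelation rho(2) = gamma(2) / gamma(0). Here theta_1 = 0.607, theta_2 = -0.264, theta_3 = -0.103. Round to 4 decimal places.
\rho(2) = -0.2254

For an MA(q) process with theta_0 = 1, the autocovariance is
  gamma(k) = sigma^2 * sum_{i=0..q-k} theta_i * theta_{i+k},
and rho(k) = gamma(k) / gamma(0). Sigma^2 cancels.
  numerator   = (1)*(-0.264) + (0.607)*(-0.103) = -0.326521.
  denominator = (1)^2 + (0.607)^2 + (-0.264)^2 + (-0.103)^2 = 1.448754.
  rho(2) = -0.326521 / 1.448754 = -0.2254.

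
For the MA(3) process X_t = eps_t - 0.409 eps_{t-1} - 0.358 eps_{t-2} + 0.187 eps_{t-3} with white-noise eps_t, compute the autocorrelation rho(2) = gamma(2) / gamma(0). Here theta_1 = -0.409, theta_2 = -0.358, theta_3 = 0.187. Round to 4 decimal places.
\rho(2) = -0.3266

For an MA(q) process with theta_0 = 1, the autocovariance is
  gamma(k) = sigma^2 * sum_{i=0..q-k} theta_i * theta_{i+k},
and rho(k) = gamma(k) / gamma(0). Sigma^2 cancels.
  numerator   = (1)*(-0.358) + (-0.409)*(0.187) = -0.434483.
  denominator = (1)^2 + (-0.409)^2 + (-0.358)^2 + (0.187)^2 = 1.330414.
  rho(2) = -0.434483 / 1.330414 = -0.3266.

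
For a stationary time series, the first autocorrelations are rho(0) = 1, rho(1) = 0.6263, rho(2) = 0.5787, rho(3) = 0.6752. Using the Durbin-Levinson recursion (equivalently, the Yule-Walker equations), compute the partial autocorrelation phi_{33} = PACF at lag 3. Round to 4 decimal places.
\phi_{33} = 0.4211

The PACF at lag k is phi_{kk}, the last component of the solution
to the Yule-Walker system G_k phi = r_k where
  (G_k)_{ij} = rho(|i - j|), (r_k)_i = rho(i), i,j = 1..k.
Equivalently, Durbin-Levinson gives phi_{kk} iteratively:
  phi_{11} = rho(1)
  phi_{kk} = [rho(k) - sum_{j=1..k-1} phi_{k-1,j} rho(k-j)]
            / [1 - sum_{j=1..k-1} phi_{k-1,j} rho(j)],
  phi_{k,j} = phi_{k-1,j} - phi_{kk} phi_{k-1,k-j},  j = 1..k-1.
Step k = 1:
  phi_11 = rho(1) = 0.6263.
Step k = 2:
  phi_22 = [rho(2) - phi_11 rho(1)] / [1 - phi_11 rho(1)] = [0.5787 - (0.6263)(0.6263)] / [1 - (0.6263)(0.6263)]
         = 0.18644831 / 0.60774831 = 0.306785.
  Update: phi_21 = phi_11 - phi_22 phi_11 = 0.6263 - (0.306785)(0.6263) = 0.43416.
Step k = 3:
  phi_33 = [rho(3) - phi_21 rho(2) - phi_22 rho(1)] / [1 - phi_21 rho(1) - phi_22 rho(2)]
    numerator   = 0.6752 - (0.43416)(0.5787) - (0.306785)(0.6263) = 0.23181174
    denominator = 1 - (0.43416)(0.6263) - (0.306785)(0.5787) = 0.55054869
  phi_33 = 0.23181174 / 0.55054869 = 0.4211.
Therefore phi_{33} = 0.4211.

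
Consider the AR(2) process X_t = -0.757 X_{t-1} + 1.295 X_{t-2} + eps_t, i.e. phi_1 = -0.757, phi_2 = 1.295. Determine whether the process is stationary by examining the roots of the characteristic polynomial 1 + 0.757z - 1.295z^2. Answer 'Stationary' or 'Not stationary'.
\text{Not stationary}

The AR(p) characteristic polynomial is P(z) = 1 + 0.757z - 1.295z^2.
Stationarity requires all roots to lie outside the unit circle, i.e. |z| > 1 for every root.
Set 1 + (0.757) z + (-1.295) z^2 = 0, i.e. a z^2 + b z + c = 0 with a = -1.295, b = 0.757, c = 1.
Discriminant D = b^2 - 4ac = (0.757)^2 - 4*(-1.295)*1 = 0.573049 - (-5.18) = 5.753049.
D >= 0, so the roots are real: z = (-b +/- sqrt(D)) / (2a) = (-0.757 +/- 2.398551) / (-2.59).
  z_1 = (-0.757 + 2.398551) / (-2.59) = -0.6338,   |z_1| = 0.6338.
  z_2 = (-0.757 - 2.398551) / (-2.59) = 1.2184,   |z_2| = 1.2184.
Moduli of all roots: 0.6338, 1.2184.
All moduli strictly greater than 1? No.
Verdict: Not stationary.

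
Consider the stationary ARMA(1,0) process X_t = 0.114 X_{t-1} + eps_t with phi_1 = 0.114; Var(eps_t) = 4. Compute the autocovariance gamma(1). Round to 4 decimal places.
\gamma(1) = 0.4620

Multiply the model equation by X_{t-k} and take expectations. With theta_0 = psi_0 = 1 and psi_j the MA(infinity) weights, this gives
  gamma(k) - sum_i phi_i gamma(k-i) = c_k,
  c_k = sigma^2 * sum_{j=k..q} theta_j psi_{j-k}   (c_k = 0 for k > q),
using gamma(-m) = gamma(m).
Pure AR (q = 0): c_0 = sigma^2 = 4, c_k = 0 for k >= 1.
Equations for k = 0 and k = 1 (AR order 1):
  gamma(0) = phi_1 gamma(1) + c_0
  gamma(1) = phi_1 gamma(0) + c_1
Substituting the second into the first: gamma(0) (1 - phi_1^2) = c_0 + phi_1 c_1, so
  gamma(0) = c_0 / (1 - phi_1^2) = 4 / (1 - (0.114)^2) = 4 / 0.987004 = 4.052668.
  gamma(1) = phi_1 gamma(0) = (0.114)(4.052668) = 0.462004.
Therefore gamma(1) = 0.4620 (to 4 decimal places).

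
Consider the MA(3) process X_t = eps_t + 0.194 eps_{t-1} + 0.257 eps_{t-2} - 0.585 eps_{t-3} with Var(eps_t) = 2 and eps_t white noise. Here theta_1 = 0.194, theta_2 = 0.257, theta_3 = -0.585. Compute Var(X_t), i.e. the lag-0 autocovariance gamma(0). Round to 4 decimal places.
\gamma(0) = 2.8918

For an MA(q) process X_t = eps_t + sum_i theta_i eps_{t-i} with
Var(eps_t) = sigma^2, the variance is
  gamma(0) = sigma^2 * (1 + sum_i theta_i^2).
  sum_i theta_i^2 = (0.194)^2 + (0.257)^2 + (-0.585)^2 = 0.037636 + 0.066049 + 0.342225 = 0.44591.
  gamma(0) = 2 * (1 + 0.44591) = 2 * 1.44591 = 2.89182, which rounds to 2.8918.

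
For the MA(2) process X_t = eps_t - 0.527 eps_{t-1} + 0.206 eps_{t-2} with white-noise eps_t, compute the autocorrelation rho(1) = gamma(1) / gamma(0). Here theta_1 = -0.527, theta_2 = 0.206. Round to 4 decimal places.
\rho(1) = -0.4814

For an MA(q) process with theta_0 = 1, the autocovariance is
  gamma(k) = sigma^2 * sum_{i=0..q-k} theta_i * theta_{i+k},
and rho(k) = gamma(k) / gamma(0). Sigma^2 cancels.
  numerator   = (1)*(-0.527) + (-0.527)*(0.206) = -0.635562.
  denominator = (1)^2 + (-0.527)^2 + (0.206)^2 = 1.320165.
  rho(1) = -0.635562 / 1.320165 = -0.4814.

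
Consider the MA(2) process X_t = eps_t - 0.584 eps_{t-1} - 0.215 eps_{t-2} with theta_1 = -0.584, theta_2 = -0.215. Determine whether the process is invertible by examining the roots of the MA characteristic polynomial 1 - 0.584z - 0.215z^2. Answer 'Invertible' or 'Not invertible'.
\text{Invertible}

The MA(q) characteristic polynomial is P(z) = 1 - 0.584z - 0.215z^2.
Invertibility requires all roots to lie outside the unit circle, i.e. |z| > 1 for every root.
Set 1 + (-0.584) z + (-0.215) z^2 = 0, i.e. a z^2 + b z + c = 0 with a = -0.215, b = -0.584, c = 1.
Discriminant D = b^2 - 4ac = (-0.584)^2 - 4*(-0.215)*1 = 0.341056 - (-0.86) = 1.201056.
D >= 0, so the roots are real: z = (-b +/- sqrt(D)) / (2a) = (0.584 +/- 1.095927) / (-0.43).
  z_1 = (0.584 + 1.095927) / (-0.43) = -3.9068,   |z_1| = 3.9068.
  z_2 = (0.584 - 1.095927) / (-0.43) = 1.1905,   |z_2| = 1.1905.
Moduli of all roots: 3.9068, 1.1905.
All moduli strictly greater than 1? Yes.
Verdict: Invertible.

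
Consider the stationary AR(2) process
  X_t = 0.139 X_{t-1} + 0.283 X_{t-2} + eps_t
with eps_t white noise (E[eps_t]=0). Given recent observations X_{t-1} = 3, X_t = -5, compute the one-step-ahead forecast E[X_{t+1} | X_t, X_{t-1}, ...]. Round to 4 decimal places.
E[X_{t+1} \mid \mathcal F_t] = 0.1540

For an AR(p) model X_t = c + sum_i phi_i X_{t-i} + eps_t, the
one-step-ahead conditional mean is
  E[X_{t+1} | X_t, ...] = c + sum_i phi_i X_{t+1-i}.
Substitute known values:
  E[X_{t+1} | ...] = (0.139) * (-5) + (0.283) * (3)
                   = 0.1540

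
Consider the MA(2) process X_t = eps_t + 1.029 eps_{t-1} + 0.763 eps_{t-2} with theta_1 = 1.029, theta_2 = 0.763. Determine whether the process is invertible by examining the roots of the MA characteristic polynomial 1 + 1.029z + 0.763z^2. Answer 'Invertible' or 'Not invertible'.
\text{Invertible}

The MA(q) characteristic polynomial is P(z) = 1 + 1.029z + 0.763z^2.
Invertibility requires all roots to lie outside the unit circle, i.e. |z| > 1 for every root.
Set 1 + (1.029) z + (0.763) z^2 = 0, i.e. a z^2 + b z + c = 0 with a = 0.763, b = 1.029, c = 1.
Discriminant D = b^2 - 4ac = (1.029)^2 - 4*(0.763)*1 = 1.058841 - (3.052) = -1.993159.
D < 0, so the roots are the complex-conjugate pair z = (-b +/- i sqrt(-D)) / (2a) = -0.6743 +/- 0.9252i.
For a conjugate pair |z|^2 = z * conj(z) = (product of roots) = c/a = 1/(0.763) = 1.310616, so |z| = sqrt(1.310616) = 1.1448 for both roots.
Moduli of all roots: 1.1448, 1.1448.
All moduli strictly greater than 1? Yes.
Verdict: Invertible.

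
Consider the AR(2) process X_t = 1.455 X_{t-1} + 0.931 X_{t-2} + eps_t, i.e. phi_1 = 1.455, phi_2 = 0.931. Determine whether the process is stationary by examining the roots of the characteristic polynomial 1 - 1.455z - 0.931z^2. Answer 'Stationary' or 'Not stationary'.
\text{Not stationary}

The AR(p) characteristic polynomial is P(z) = 1 - 1.455z - 0.931z^2.
Stationarity requires all roots to lie outside the unit circle, i.e. |z| > 1 for every root.
Set 1 + (-1.455) z + (-0.931) z^2 = 0, i.e. a z^2 + b z + c = 0 with a = -0.931, b = -1.455, c = 1.
Discriminant D = b^2 - 4ac = (-1.455)^2 - 4*(-0.931)*1 = 2.117025 - (-3.724) = 5.841025.
D >= 0, so the roots are real: z = (-b +/- sqrt(D)) / (2a) = (1.455 +/- 2.416821) / (-1.862).
  z_1 = (1.455 + 2.416821) / (-1.862) = -2.0794,   |z_1| = 2.0794.
  z_2 = (1.455 - 2.416821) / (-1.862) = 0.5166,   |z_2| = 0.5166.
Moduli of all roots: 2.0794, 0.5166.
All moduli strictly greater than 1? No.
Verdict: Not stationary.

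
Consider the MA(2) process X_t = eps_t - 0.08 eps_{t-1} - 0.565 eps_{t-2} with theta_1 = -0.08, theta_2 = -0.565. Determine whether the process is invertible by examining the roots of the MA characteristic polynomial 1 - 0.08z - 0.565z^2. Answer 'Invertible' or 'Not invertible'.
\text{Invertible}

The MA(q) characteristic polynomial is P(z) = 1 - 0.08z - 0.565z^2.
Invertibility requires all roots to lie outside the unit circle, i.e. |z| > 1 for every root.
Set 1 + (-0.08) z + (-0.565) z^2 = 0, i.e. a z^2 + b z + c = 0 with a = -0.565, b = -0.08, c = 1.
Discriminant D = b^2 - 4ac = (-0.08)^2 - 4*(-0.565)*1 = 0.0064 - (-2.26) = 2.2664.
D >= 0, so the roots are real: z = (-b +/- sqrt(D)) / (2a) = (0.08 +/- 1.505457) / (-1.13).
  z_1 = (0.08 + 1.505457) / (-1.13) = -1.4031,   |z_1| = 1.4031.
  z_2 = (0.08 - 1.505457) / (-1.13) = 1.2615,   |z_2| = 1.2615.
Moduli of all roots: 1.4031, 1.2615.
All moduli strictly greater than 1? Yes.
Verdict: Invertible.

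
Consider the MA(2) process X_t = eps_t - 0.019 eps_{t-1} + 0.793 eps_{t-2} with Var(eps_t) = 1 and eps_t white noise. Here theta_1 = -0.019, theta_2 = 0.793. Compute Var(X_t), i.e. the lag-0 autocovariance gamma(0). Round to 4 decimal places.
\gamma(0) = 1.6292

For an MA(q) process X_t = eps_t + sum_i theta_i eps_{t-i} with
Var(eps_t) = sigma^2, the variance is
  gamma(0) = sigma^2 * (1 + sum_i theta_i^2).
  sum_i theta_i^2 = (-0.019)^2 + (0.793)^2 = 0.000361 + 0.628849 = 0.62921.
  gamma(0) = 1 * (1 + 0.62921) = 1 * 1.62921 = 1.62921, which rounds to 1.6292.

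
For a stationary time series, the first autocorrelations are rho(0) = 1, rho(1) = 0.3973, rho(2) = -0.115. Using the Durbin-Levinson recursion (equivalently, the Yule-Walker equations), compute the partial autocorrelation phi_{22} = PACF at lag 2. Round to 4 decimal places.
\phi_{22} = -0.3240

The PACF at lag k is phi_{kk}, the last component of the solution
to the Yule-Walker system G_k phi = r_k where
  (G_k)_{ij} = rho(|i - j|), (r_k)_i = rho(i), i,j = 1..k.
Equivalently, Durbin-Levinson gives phi_{kk} iteratively:
  phi_{11} = rho(1)
  phi_{kk} = [rho(k) - sum_{j=1..k-1} phi_{k-1,j} rho(k-j)]
            / [1 - sum_{j=1..k-1} phi_{k-1,j} rho(j)],
  phi_{k,j} = phi_{k-1,j} - phi_{kk} phi_{k-1,k-j},  j = 1..k-1.
Step k = 1:
  phi_11 = rho(1) = 0.3973.
Step k = 2:
  phi_22 = [rho(2) - phi_11 rho(1)] / [1 - phi_11 rho(1)] = [-0.115 - (0.3973)(0.3973)] / [1 - (0.3973)(0.3973)]
         = -0.27284729 / 0.84215271 = -0.324.
Therefore phi_{22} = -0.3240.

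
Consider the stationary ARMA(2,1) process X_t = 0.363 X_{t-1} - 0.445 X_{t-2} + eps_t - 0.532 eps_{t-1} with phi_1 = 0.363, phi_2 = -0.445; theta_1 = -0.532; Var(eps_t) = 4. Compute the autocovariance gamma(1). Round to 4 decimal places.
\gamma(1) = -0.1143

Multiply the model equation by X_{t-k} and take expectations. With theta_0 = psi_0 = 1 and psi_j the MA(infinity) weights, this gives
  gamma(k) - sum_i phi_i gamma(k-i) = c_k,
  c_k = sigma^2 * sum_{j=k..q} theta_j psi_{j-k}   (c_k = 0 for k > q),
using gamma(-m) = gamma(m).
psi-weights needed (psi_j = theta_j + sum_i phi_i psi_{j-i}):
  psi_1 = theta_1 + phi_1 = -0.532 + (0.363) = -0.169
Right-hand sides:
  c_0 = sigma^2 (1 + theta_1 psi_1) = 4 * (1 + (-0.532)(-0.169)) = 4 * 1.089908 = 4.359632
  c_1 = sigma^2 theta_1 = 4 * (-0.532) = -2.128
  c_2 = 0
Equations for k = 0, 1, 2 (AR order 2, c_2 = 0):
  (E0) gamma(0) = phi_1 gamma(1) + phi_2 gamma(2) + c_0
  (E1) gamma(1) = phi_1 gamma(0) + phi_2 gamma(1) + c_1
  (E2) gamma(2) = phi_1 gamma(1) + phi_2 gamma(0)
From (E1): gamma(1) = A gamma(0) + B with
  A = phi_1 / (1 - phi_2) = 0.363 / 1.445 = 0.251211,   B = c_1 / (1 - phi_2) = -2.128 / 1.445 = -1.472664.
Insert (E2) into (E0): gamma(0) (1 - phi_2^2) = phi_1 (1 + phi_2) gamma(1) + c_0.
  phi_1 (1 + phi_2) = (0.363)(0.555) = 0.201465,   1 - phi_2^2 = 0.801975.
Replace gamma(1) by A gamma(0) + B and collect gamma(0):
  gamma(0) [0.801975 - (0.201465)(0.251211)] = (0.201465)(-1.472664) + 4.359632
  gamma(0) * 0.751365 = 4.062942
  gamma(0) = 4.062942 / 0.751365 = 5.407416.
  gamma(1) = A gamma(0) + B = (0.251211)(5.407416) + (-1.472664) = -0.114262.
Therefore gamma(1) = -0.1143 (to 4 decimal places).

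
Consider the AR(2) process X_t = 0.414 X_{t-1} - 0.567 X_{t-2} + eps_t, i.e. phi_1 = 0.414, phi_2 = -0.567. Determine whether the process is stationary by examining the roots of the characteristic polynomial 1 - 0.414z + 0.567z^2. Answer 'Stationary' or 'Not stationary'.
\text{Stationary}

The AR(p) characteristic polynomial is P(z) = 1 - 0.414z + 0.567z^2.
Stationarity requires all roots to lie outside the unit circle, i.e. |z| > 1 for every root.
Set 1 + (-0.414) z + (0.567) z^2 = 0, i.e. a z^2 + b z + c = 0 with a = 0.567, b = -0.414, c = 1.
Discriminant D = b^2 - 4ac = (-0.414)^2 - 4*(0.567)*1 = 0.171396 - (2.268) = -2.096604.
D < 0, so the roots are the complex-conjugate pair z = (-b +/- i sqrt(-D)) / (2a) = 0.3651 +/- 1.2769i.
For a conjugate pair |z|^2 = z * conj(z) = (product of roots) = c/a = 1/(0.567) = 1.763668, so |z| = sqrt(1.763668) = 1.328 for both roots.
Moduli of all roots: 1.3280, 1.3280.
All moduli strictly greater than 1? Yes.
Verdict: Stationary.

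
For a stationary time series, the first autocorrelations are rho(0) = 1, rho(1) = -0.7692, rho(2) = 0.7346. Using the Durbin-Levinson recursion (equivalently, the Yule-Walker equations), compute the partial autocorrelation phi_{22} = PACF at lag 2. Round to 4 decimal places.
\phi_{22} = 0.3500

The PACF at lag k is phi_{kk}, the last component of the solution
to the Yule-Walker system G_k phi = r_k where
  (G_k)_{ij} = rho(|i - j|), (r_k)_i = rho(i), i,j = 1..k.
Equivalently, Durbin-Levinson gives phi_{kk} iteratively:
  phi_{11} = rho(1)
  phi_{kk} = [rho(k) - sum_{j=1..k-1} phi_{k-1,j} rho(k-j)]
            / [1 - sum_{j=1..k-1} phi_{k-1,j} rho(j)],
  phi_{k,j} = phi_{k-1,j} - phi_{kk} phi_{k-1,k-j},  j = 1..k-1.
Step k = 1:
  phi_11 = rho(1) = -0.7692.
Step k = 2:
  phi_22 = [rho(2) - phi_11 rho(1)] / [1 - phi_11 rho(1)] = [0.7346 - (-0.7692)(-0.7692)] / [1 - (-0.7692)(-0.7692)]
         = 0.14293136 / 0.40833136 = 0.35.
Therefore phi_{22} = 0.3500.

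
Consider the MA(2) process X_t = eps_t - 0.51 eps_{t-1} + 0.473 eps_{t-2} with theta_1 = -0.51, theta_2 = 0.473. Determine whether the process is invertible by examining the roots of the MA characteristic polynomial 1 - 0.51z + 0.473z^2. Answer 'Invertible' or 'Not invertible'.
\text{Invertible}

The MA(q) characteristic polynomial is P(z) = 1 - 0.51z + 0.473z^2.
Invertibility requires all roots to lie outside the unit circle, i.e. |z| > 1 for every root.
Set 1 + (-0.51) z + (0.473) z^2 = 0, i.e. a z^2 + b z + c = 0 with a = 0.473, b = -0.51, c = 1.
Discriminant D = b^2 - 4ac = (-0.51)^2 - 4*(0.473)*1 = 0.2601 - (1.892) = -1.6319.
D < 0, so the roots are the complex-conjugate pair z = (-b +/- i sqrt(-D)) / (2a) = 0.5391 +/- 1.3504i.
For a conjugate pair |z|^2 = z * conj(z) = (product of roots) = c/a = 1/(0.473) = 2.114165, so |z| = sqrt(2.114165) = 1.454 for both roots.
Moduli of all roots: 1.4540, 1.4540.
All moduli strictly greater than 1? Yes.
Verdict: Invertible.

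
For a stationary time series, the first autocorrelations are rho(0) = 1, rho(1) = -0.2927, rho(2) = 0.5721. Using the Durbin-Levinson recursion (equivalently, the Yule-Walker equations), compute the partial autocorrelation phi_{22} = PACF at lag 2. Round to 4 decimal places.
\phi_{22} = 0.5320

The PACF at lag k is phi_{kk}, the last component of the solution
to the Yule-Walker system G_k phi = r_k where
  (G_k)_{ij} = rho(|i - j|), (r_k)_i = rho(i), i,j = 1..k.
Equivalently, Durbin-Levinson gives phi_{kk} iteratively:
  phi_{11} = rho(1)
  phi_{kk} = [rho(k) - sum_{j=1..k-1} phi_{k-1,j} rho(k-j)]
            / [1 - sum_{j=1..k-1} phi_{k-1,j} rho(j)],
  phi_{k,j} = phi_{k-1,j} - phi_{kk} phi_{k-1,k-j},  j = 1..k-1.
Step k = 1:
  phi_11 = rho(1) = -0.2927.
Step k = 2:
  phi_22 = [rho(2) - phi_11 rho(1)] / [1 - phi_11 rho(1)] = [0.5721 - (-0.2927)(-0.2927)] / [1 - (-0.2927)(-0.2927)]
         = 0.48642671 / 0.91432671 = 0.532.
Therefore phi_{22} = 0.5320.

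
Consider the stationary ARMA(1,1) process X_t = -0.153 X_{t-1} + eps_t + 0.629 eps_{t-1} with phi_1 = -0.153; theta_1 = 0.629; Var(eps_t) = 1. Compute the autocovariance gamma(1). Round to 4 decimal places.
\gamma(1) = 0.4405

Multiply the model equation by X_{t-k} and take expectations. With theta_0 = psi_0 = 1 and psi_j the MA(infinity) weights, this gives
  gamma(k) - sum_i phi_i gamma(k-i) = c_k,
  c_k = sigma^2 * sum_{j=k..q} theta_j psi_{j-k}   (c_k = 0 for k > q),
using gamma(-m) = gamma(m).
psi-weights needed (psi_j = theta_j + sum_i phi_i psi_{j-i}):
  psi_1 = theta_1 + phi_1 = 0.629 + (-0.153) = 0.476
Right-hand sides:
  c_0 = sigma^2 (1 + theta_1 psi_1) = 1 * (1 + (0.629)(0.476)) = 1 * 1.299404 = 1.299404
  c_1 = sigma^2 theta_1 = 1 * (0.629) = 0.629
  c_2 = 0
Equations for k = 0 and k = 1 (AR order 1):
  gamma(0) = phi_1 gamma(1) + c_0
  gamma(1) = phi_1 gamma(0) + c_1
Substituting the second into the first: gamma(0) (1 - phi_1^2) = c_0 + phi_1 c_1, so
  gamma(0) = (c_0 + phi_1 c_1) / (1 - phi_1^2) = (1.299404 + (-0.153)(0.629)) / (1 - (-0.153)^2) = 1.203167 / 0.976591 = 1.232007.
  gamma(1) = phi_1 gamma(0) + c_1 = (-0.153)(1.232007) + (0.629) = 0.440503.
Therefore gamma(1) = 0.4405 (to 4 decimal places).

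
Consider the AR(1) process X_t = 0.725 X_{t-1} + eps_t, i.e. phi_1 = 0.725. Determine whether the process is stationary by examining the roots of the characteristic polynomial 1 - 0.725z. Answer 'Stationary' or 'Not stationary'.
\text{Stationary}

The AR(p) characteristic polynomial is P(z) = 1 - 0.725z.
Stationarity requires all roots to lie outside the unit circle, i.e. |z| > 1 for every root.
This is linear in z: 1 + (-0.725) z = 0  =>  z = -1/(-0.725) = 1.37931,  |z| = 1.37931.
Moduli of all roots: 1.3793.
All moduli strictly greater than 1? Yes.
Verdict: Stationary.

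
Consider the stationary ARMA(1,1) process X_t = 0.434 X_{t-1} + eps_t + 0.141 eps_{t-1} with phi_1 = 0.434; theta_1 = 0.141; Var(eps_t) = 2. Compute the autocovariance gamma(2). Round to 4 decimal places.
\gamma(2) = 0.6526

Multiply the model equation by X_{t-k} and take expectations. With theta_0 = psi_0 = 1 and psi_j the MA(infinity) weights, this gives
  gamma(k) - sum_i phi_i gamma(k-i) = c_k,
  c_k = sigma^2 * sum_{j=k..q} theta_j psi_{j-k}   (c_k = 0 for k > q),
using gamma(-m) = gamma(m).
psi-weights needed (psi_j = theta_j + sum_i phi_i psi_{j-i}):
  psi_1 = theta_1 + phi_1 = 0.141 + (0.434) = 0.575
Right-hand sides:
  c_0 = sigma^2 (1 + theta_1 psi_1) = 2 * (1 + (0.141)(0.575)) = 2 * 1.081075 = 2.16215
  c_1 = sigma^2 theta_1 = 2 * (0.141) = 0.282
  c_2 = 0
Equations for k = 0 and k = 1 (AR order 1):
  gamma(0) = phi_1 gamma(1) + c_0
  gamma(1) = phi_1 gamma(0) + c_1
Substituting the second into the first: gamma(0) (1 - phi_1^2) = c_0 + phi_1 c_1, so
  gamma(0) = (c_0 + phi_1 c_1) / (1 - phi_1^2) = (2.16215 + (0.434)(0.282)) / (1 - (0.434)^2) = 2.284538 / 0.811644 = 2.814704.
  gamma(1) = phi_1 gamma(0) + c_1 = (0.434)(2.814704) + (0.282) = 1.503582.
For k = 2 (> q): gamma(2) = phi_1 gamma(1) = (0.434)(1.503582) = 0.652554.
Therefore gamma(2) = 0.6526 (to 4 decimal places).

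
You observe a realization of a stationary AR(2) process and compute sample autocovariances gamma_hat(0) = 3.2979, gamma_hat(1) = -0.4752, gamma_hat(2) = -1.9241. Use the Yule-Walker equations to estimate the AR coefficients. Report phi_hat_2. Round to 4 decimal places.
\hat\phi_{2} = -0.6170

The Yule-Walker equations for an AR(p) process read, in matrix form,
  Gamma_p phi = r_p,   with   (Gamma_p)_{ij} = gamma(|i - j|),
                       (r_p)_i = gamma(i),   i,j = 1..p.
Substitute the sample gammas (Toeplitz matrix and right-hand side of size 2):
  Gamma_p = [[3.2979, -0.4752], [-0.4752, 3.2979]]
  r_p     = [-0.4752, -1.9241]
Written out:
  3.2979 phi_1 - 0.4752 phi_2 = -0.4752
  -0.4752 phi_1 + 3.2979 phi_2 = -1.9241
Solve by Cramer's rule:
  det = gamma(0)^2 - gamma(1)^2 = (3.2979)^2 - (-0.4752)^2 = 10.87614441 - 0.22581504 = 10.65032937
  phi_hat_1 = [gamma(1) gamma(0) - gamma(1) gamma(2)] / det = [(-0.4752)(3.2979) - (-0.4752)(-1.9241)] / 10.65032937 = -2.4814944 / 10.65032937 = -0.233
  phi_hat_2 = [gamma(0) gamma(2) - gamma(1)^2] / det = [(3.2979)(-1.9241) - (-0.4752)^2] / 10.65032937 = -6.57130443 / 10.65032937 = -0.617
So phi_hat = [-0.2330, -0.6170].
Therefore phi_hat_2 = -0.6170.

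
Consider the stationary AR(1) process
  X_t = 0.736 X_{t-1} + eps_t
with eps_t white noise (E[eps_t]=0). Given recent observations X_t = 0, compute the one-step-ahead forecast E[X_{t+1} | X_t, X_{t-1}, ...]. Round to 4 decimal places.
E[X_{t+1} \mid \mathcal F_t] = 0.0000

For an AR(p) model X_t = c + sum_i phi_i X_{t-i} + eps_t, the
one-step-ahead conditional mean is
  E[X_{t+1} | X_t, ...] = c + sum_i phi_i X_{t+1-i}.
Substitute known values:
  E[X_{t+1} | ...] = (0.736) * (0)
                   = 0.0000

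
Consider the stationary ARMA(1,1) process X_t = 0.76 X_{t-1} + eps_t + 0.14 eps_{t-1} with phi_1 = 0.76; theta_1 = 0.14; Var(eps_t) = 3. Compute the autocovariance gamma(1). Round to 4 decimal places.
\gamma(1) = 7.0722

Multiply the model equation by X_{t-k} and take expectations. With theta_0 = psi_0 = 1 and psi_j the MA(infinity) weights, this gives
  gamma(k) - sum_i phi_i gamma(k-i) = c_k,
  c_k = sigma^2 * sum_{j=k..q} theta_j psi_{j-k}   (c_k = 0 for k > q),
using gamma(-m) = gamma(m).
psi-weights needed (psi_j = theta_j + sum_i phi_i psi_{j-i}):
  psi_1 = theta_1 + phi_1 = 0.14 + (0.76) = 0.9
Right-hand sides:
  c_0 = sigma^2 (1 + theta_1 psi_1) = 3 * (1 + (0.14)(0.9)) = 3 * 1.126 = 3.378
  c_1 = sigma^2 theta_1 = 3 * (0.14) = 0.42
  c_2 = 0
Equations for k = 0 and k = 1 (AR order 1):
  gamma(0) = phi_1 gamma(1) + c_0
  gamma(1) = phi_1 gamma(0) + c_1
Substituting the second into the first: gamma(0) (1 - phi_1^2) = c_0 + phi_1 c_1, so
  gamma(0) = (c_0 + phi_1 c_1) / (1 - phi_1^2) = (3.378 + (0.76)(0.42)) / (1 - (0.76)^2) = 3.6972 / 0.4224 = 8.752841.
  gamma(1) = phi_1 gamma(0) + c_1 = (0.76)(8.752841) + (0.42) = 7.072159.
Therefore gamma(1) = 7.0722 (to 4 decimal places).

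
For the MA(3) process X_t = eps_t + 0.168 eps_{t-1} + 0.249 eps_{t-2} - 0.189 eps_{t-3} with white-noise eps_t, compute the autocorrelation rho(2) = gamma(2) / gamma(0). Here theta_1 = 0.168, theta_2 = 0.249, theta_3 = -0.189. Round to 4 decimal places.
\rho(2) = 0.1929

For an MA(q) process with theta_0 = 1, the autocovariance is
  gamma(k) = sigma^2 * sum_{i=0..q-k} theta_i * theta_{i+k},
and rho(k) = gamma(k) / gamma(0). Sigma^2 cancels.
  numerator   = (1)*(0.249) + (0.168)*(-0.189) = 0.217248.
  denominator = (1)^2 + (0.168)^2 + (0.249)^2 + (-0.189)^2 = 1.125946.
  rho(2) = 0.217248 / 1.125946 = 0.1929.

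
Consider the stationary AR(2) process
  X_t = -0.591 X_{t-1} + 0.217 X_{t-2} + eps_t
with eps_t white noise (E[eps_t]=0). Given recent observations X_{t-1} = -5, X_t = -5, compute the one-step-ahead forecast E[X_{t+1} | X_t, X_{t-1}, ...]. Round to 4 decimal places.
E[X_{t+1} \mid \mathcal F_t] = 1.8700

For an AR(p) model X_t = c + sum_i phi_i X_{t-i} + eps_t, the
one-step-ahead conditional mean is
  E[X_{t+1} | X_t, ...] = c + sum_i phi_i X_{t+1-i}.
Substitute known values:
  E[X_{t+1} | ...] = (-0.591) * (-5) + (0.217) * (-5)
                   = 1.8700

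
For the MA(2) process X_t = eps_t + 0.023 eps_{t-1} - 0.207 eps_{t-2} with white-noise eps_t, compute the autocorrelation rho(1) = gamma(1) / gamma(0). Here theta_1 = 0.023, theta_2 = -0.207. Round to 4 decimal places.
\rho(1) = 0.0175

For an MA(q) process with theta_0 = 1, the autocovariance is
  gamma(k) = sigma^2 * sum_{i=0..q-k} theta_i * theta_{i+k},
and rho(k) = gamma(k) / gamma(0). Sigma^2 cancels.
  numerator   = (1)*(0.023) + (0.023)*(-0.207) = 0.018239.
  denominator = (1)^2 + (0.023)^2 + (-0.207)^2 = 1.043378.
  rho(1) = 0.018239 / 1.043378 = 0.0175.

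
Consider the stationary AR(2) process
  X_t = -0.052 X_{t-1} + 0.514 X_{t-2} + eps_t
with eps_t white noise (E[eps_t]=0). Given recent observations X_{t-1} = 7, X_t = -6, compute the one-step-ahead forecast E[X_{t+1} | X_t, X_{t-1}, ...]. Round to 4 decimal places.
E[X_{t+1} \mid \mathcal F_t] = 3.9100

For an AR(p) model X_t = c + sum_i phi_i X_{t-i} + eps_t, the
one-step-ahead conditional mean is
  E[X_{t+1} | X_t, ...] = c + sum_i phi_i X_{t+1-i}.
Substitute known values:
  E[X_{t+1} | ...] = (-0.052) * (-6) + (0.514) * (7)
                   = 3.9100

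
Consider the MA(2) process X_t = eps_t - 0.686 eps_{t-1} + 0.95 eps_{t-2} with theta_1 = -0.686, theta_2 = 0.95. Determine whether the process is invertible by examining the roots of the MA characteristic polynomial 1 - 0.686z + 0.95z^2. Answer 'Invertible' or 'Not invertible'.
\text{Invertible}

The MA(q) characteristic polynomial is P(z) = 1 - 0.686z + 0.95z^2.
Invertibility requires all roots to lie outside the unit circle, i.e. |z| > 1 for every root.
Set 1 + (-0.686) z + (0.95) z^2 = 0, i.e. a z^2 + b z + c = 0 with a = 0.95, b = -0.686, c = 1.
Discriminant D = b^2 - 4ac = (-0.686)^2 - 4*(0.95)*1 = 0.470596 - (3.8) = -3.329404.
D < 0, so the roots are the complex-conjugate pair z = (-b +/- i sqrt(-D)) / (2a) = 0.3611 +/- 0.9604i.
For a conjugate pair |z|^2 = z * conj(z) = (product of roots) = c/a = 1/(0.95) = 1.052632, so |z| = sqrt(1.052632) = 1.026 for both roots.
Moduli of all roots: 1.0260, 1.0260.
All moduli strictly greater than 1? Yes.
Verdict: Invertible.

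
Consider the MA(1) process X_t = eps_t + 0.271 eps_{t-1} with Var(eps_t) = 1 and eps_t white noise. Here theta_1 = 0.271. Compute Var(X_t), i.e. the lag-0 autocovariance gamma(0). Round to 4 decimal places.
\gamma(0) = 1.0734

For an MA(q) process X_t = eps_t + sum_i theta_i eps_{t-i} with
Var(eps_t) = sigma^2, the variance is
  gamma(0) = sigma^2 * (1 + sum_i theta_i^2).
  sum_i theta_i^2 = (0.271)^2 = 0.073441.
  gamma(0) = 1 * (1 + 0.073441) = 1 * 1.073441 = 1.073441, which rounds to 1.0734.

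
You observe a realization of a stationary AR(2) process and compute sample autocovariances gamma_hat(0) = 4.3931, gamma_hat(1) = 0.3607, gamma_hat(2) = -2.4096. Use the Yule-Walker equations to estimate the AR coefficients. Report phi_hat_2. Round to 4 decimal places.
\hat\phi_{2} = -0.5590

The Yule-Walker equations for an AR(p) process read, in matrix form,
  Gamma_p phi = r_p,   with   (Gamma_p)_{ij} = gamma(|i - j|),
                       (r_p)_i = gamma(i),   i,j = 1..p.
Substitute the sample gammas (Toeplitz matrix and right-hand side of size 2):
  Gamma_p = [[4.3931, 0.3607], [0.3607, 4.3931]]
  r_p     = [0.3607, -2.4096]
Written out:
  4.3931 phi_1 + 0.3607 phi_2 = 0.3607
  0.3607 phi_1 + 4.3931 phi_2 = -2.4096
Solve by Cramer's rule:
  det = gamma(0)^2 - gamma(1)^2 = (4.3931)^2 - (0.3607)^2 = 19.29932761 - 0.13010449 = 19.16922312
  phi_hat_1 = [gamma(1) gamma(0) - gamma(1) gamma(2)] / det = [(0.3607)(4.3931) - (0.3607)(-2.4096)] / 19.16922312 = 2.45373389 / 19.16922312 = 0.128
  phi_hat_2 = [gamma(0) gamma(2) - gamma(1)^2] / det = [(4.3931)(-2.4096) - (0.3607)^2] / 19.16922312 = -10.71571825 / 19.16922312 = -0.559
So phi_hat = [0.1280, -0.5590].
Therefore phi_hat_2 = -0.5590.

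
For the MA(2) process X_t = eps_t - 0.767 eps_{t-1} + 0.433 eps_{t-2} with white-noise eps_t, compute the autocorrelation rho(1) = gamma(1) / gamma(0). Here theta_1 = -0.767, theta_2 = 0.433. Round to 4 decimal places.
\rho(1) = -0.6189

For an MA(q) process with theta_0 = 1, the autocovariance is
  gamma(k) = sigma^2 * sum_{i=0..q-k} theta_i * theta_{i+k},
and rho(k) = gamma(k) / gamma(0). Sigma^2 cancels.
  numerator   = (1)*(-0.767) + (-0.767)*(0.433) = -1.099111.
  denominator = (1)^2 + (-0.767)^2 + (0.433)^2 = 1.775778.
  rho(1) = -1.099111 / 1.775778 = -0.6189.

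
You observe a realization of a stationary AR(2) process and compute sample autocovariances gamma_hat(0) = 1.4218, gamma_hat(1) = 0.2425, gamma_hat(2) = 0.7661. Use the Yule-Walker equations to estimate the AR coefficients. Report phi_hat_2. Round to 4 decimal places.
\hat\phi_{2} = 0.5250

The Yule-Walker equations for an AR(p) process read, in matrix form,
  Gamma_p phi = r_p,   with   (Gamma_p)_{ij} = gamma(|i - j|),
                       (r_p)_i = gamma(i),   i,j = 1..p.
Substitute the sample gammas (Toeplitz matrix and right-hand side of size 2):
  Gamma_p = [[1.4218, 0.2425], [0.2425, 1.4218]]
  r_p     = [0.2425, 0.7661]
Written out:
  1.4218 phi_1 + 0.2425 phi_2 = 0.2425
  0.2425 phi_1 + 1.4218 phi_2 = 0.7661
Solve by Cramer's rule:
  det = gamma(0)^2 - gamma(1)^2 = (1.4218)^2 - (0.2425)^2 = 2.02151524 - 0.05880625 = 1.96270899
  phi_hat_1 = [gamma(1) gamma(0) - gamma(1) gamma(2)] / det = [(0.2425)(1.4218) - (0.2425)(0.7661)] / 1.96270899 = 0.15900725 / 1.96270899 = 0.081
  phi_hat_2 = [gamma(0) gamma(2) - gamma(1)^2] / det = [(1.4218)(0.7661) - (0.2425)^2] / 1.96270899 = 1.03043473 / 1.96270899 = 0.525
So phi_hat = [0.0810, 0.5250].
Therefore phi_hat_2 = 0.5250.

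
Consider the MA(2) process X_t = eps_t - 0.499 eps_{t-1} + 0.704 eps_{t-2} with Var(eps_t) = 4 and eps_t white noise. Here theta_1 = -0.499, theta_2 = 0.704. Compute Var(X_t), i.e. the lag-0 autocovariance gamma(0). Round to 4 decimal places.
\gamma(0) = 6.9785

For an MA(q) process X_t = eps_t + sum_i theta_i eps_{t-i} with
Var(eps_t) = sigma^2, the variance is
  gamma(0) = sigma^2 * (1 + sum_i theta_i^2).
  sum_i theta_i^2 = (-0.499)^2 + (0.704)^2 = 0.249001 + 0.495616 = 0.744617.
  gamma(0) = 4 * (1 + 0.744617) = 4 * 1.744617 = 6.978468, which rounds to 6.9785.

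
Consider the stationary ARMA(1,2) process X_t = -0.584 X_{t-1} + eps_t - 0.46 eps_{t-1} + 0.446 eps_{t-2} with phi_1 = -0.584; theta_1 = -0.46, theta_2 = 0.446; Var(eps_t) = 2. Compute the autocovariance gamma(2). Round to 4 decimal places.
\gamma(2) = 4.5524

Multiply the model equation by X_{t-k} and take expectations. With theta_0 = psi_0 = 1 and psi_j the MA(infinity) weights, this gives
  gamma(k) - sum_i phi_i gamma(k-i) = c_k,
  c_k = sigma^2 * sum_{j=k..q} theta_j psi_{j-k}   (c_k = 0 for k > q),
using gamma(-m) = gamma(m).
psi-weights needed (psi_j = theta_j + sum_i phi_i psi_{j-i}):
  psi_1 = theta_1 + phi_1 = -0.46 + (-0.584) = -1.044
  psi_2 = theta_2 + phi_1 psi_1 = 0.446 + (-0.584)(-1.044) = 1.055696
Right-hand sides:
  c_0 = sigma^2 (1 + theta_1 psi_1 + theta_2 psi_2) = 2 * (1 + (-0.46)(-1.044) + (0.446)(1.055696)) = 2 * 1.95108 = 3.902161
  c_1 = sigma^2 (theta_1 + theta_2 psi_1) = 2 * (-0.46 + (0.446)(-1.044)) = -1.851248
  c_2 = sigma^2 theta_2 = 2 * (0.446) = 0.892
Equations for k = 0 and k = 1 (AR order 1):
  gamma(0) = phi_1 gamma(1) + c_0
  gamma(1) = phi_1 gamma(0) + c_1
Substituting the second into the first: gamma(0) (1 - phi_1^2) = c_0 + phi_1 c_1, so
  gamma(0) = (c_0 + phi_1 c_1) / (1 - phi_1^2) = (3.902161 + (-0.584)(-1.851248)) / (1 - (-0.584)^2) = 4.98329 / 0.658944 = 7.562539.
  gamma(1) = phi_1 gamma(0) + c_1 = (-0.584)(7.562539) + (-1.851248) = -6.267771.
For k = 2: gamma(2) = phi_1 gamma(1) + c_2
  = (-0.584)(-6.267771) + (0.892) = 4.552378.
Therefore gamma(2) = 4.5524 (to 4 decimal places).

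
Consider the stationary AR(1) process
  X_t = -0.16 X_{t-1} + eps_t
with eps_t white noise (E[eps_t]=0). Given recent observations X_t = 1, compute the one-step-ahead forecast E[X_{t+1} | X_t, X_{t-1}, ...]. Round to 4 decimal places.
E[X_{t+1} \mid \mathcal F_t] = -0.1600

For an AR(p) model X_t = c + sum_i phi_i X_{t-i} + eps_t, the
one-step-ahead conditional mean is
  E[X_{t+1} | X_t, ...] = c + sum_i phi_i X_{t+1-i}.
Substitute known values:
  E[X_{t+1} | ...] = (-0.16) * (1)
                   = -0.1600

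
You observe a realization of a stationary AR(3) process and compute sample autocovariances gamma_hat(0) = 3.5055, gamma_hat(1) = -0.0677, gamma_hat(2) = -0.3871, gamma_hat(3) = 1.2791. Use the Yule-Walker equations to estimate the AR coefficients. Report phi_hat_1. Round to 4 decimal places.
\hat\phi_{1} = 0.0190

The Yule-Walker equations for an AR(p) process read, in matrix form,
  Gamma_p phi = r_p,   with   (Gamma_p)_{ij} = gamma(|i - j|),
                       (r_p)_i = gamma(i),   i,j = 1..p.
Substitute the sample gammas (Toeplitz matrix and right-hand side of size 3):
  Gamma_p = [[3.5055, -0.0677, -0.3871], [-0.0677, 3.5055, -0.0677], [-0.3871, -0.0677, 3.5055]]
  r_p     = [-0.0677, -0.3871, 1.2791]
Written out (R1..R3):
  (R1) 3.5055 phi_1 - 0.0677 phi_2 - 0.3871 phi_3 = -0.0677
  (R2) -0.0677 phi_1 + 3.5055 phi_2 - 0.0677 phi_3 = -0.3871
  (R3) -0.3871 phi_1 - 0.0677 phi_2 + 3.5055 phi_3 = 1.2791
Gaussian elimination:
  R2 <- R2 - (-0.0677/3.5055) R1 = R2 - (-0.019313) R1:  3.504193 phi_2 - 0.075176 phi_3 = -0.388407
  R3 <- R3 - (-0.3871/3.5055) R1 = R3 - (-0.110426) R1:  -0.075176 phi_2 + 3.462754 phi_3 = 1.271624
  R3 <- R3 - (-0.075176/3.504193) R2 = R3 - (-0.021453) R2:  3.461141 phi_3 = 1.263292
Back-substitution:
  phi_hat_3 = 1.263292 / 3.461141 = 0.364993
  phi_hat_2 = (-0.388407 - (-0.075176)(0.364993)) / 3.504193 = -0.103011
  phi_hat_1 = (-0.0677 - (-0.0677)(-0.103011) - (-0.3871)(0.364993)) / 3.5055 = 0.019003
So phi_hat = [0.0190, -0.1030, 0.3650].
Therefore phi_hat_1 = 0.0190.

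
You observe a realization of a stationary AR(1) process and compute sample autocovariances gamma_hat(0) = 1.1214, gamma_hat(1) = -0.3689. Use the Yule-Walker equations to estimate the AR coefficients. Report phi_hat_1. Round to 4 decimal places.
\hat\phi_{1} = -0.3290

The Yule-Walker equations for an AR(p) process read, in matrix form,
  Gamma_p phi = r_p,   with   (Gamma_p)_{ij} = gamma(|i - j|),
                       (r_p)_i = gamma(i),   i,j = 1..p.
Substitute the sample gammas (Toeplitz matrix and right-hand side of size 1):
  Gamma_p = [[1.1214]]
  r_p     = [-0.3689]
With p = 1 this is the single equation gamma(0) phi_1 = gamma(1):
  phi_hat_1 = gamma(1) / gamma(0) = -0.3689 / 1.1214 = -0.3290.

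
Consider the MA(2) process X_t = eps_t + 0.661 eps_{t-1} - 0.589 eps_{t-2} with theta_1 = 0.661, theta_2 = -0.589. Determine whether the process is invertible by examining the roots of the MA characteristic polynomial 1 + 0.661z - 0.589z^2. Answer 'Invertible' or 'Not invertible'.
\text{Not invertible}

The MA(q) characteristic polynomial is P(z) = 1 + 0.661z - 0.589z^2.
Invertibility requires all roots to lie outside the unit circle, i.e. |z| > 1 for every root.
Set 1 + (0.661) z + (-0.589) z^2 = 0, i.e. a z^2 + b z + c = 0 with a = -0.589, b = 0.661, c = 1.
Discriminant D = b^2 - 4ac = (0.661)^2 - 4*(-0.589)*1 = 0.436921 - (-2.356) = 2.792921.
D >= 0, so the roots are real: z = (-b +/- sqrt(D)) / (2a) = (-0.661 +/- 1.671203) / (-1.178).
  z_1 = (-0.661 + 1.671203) / (-1.178) = -0.8576,   |z_1| = 0.8576.
  z_2 = (-0.661 - 1.671203) / (-1.178) = 1.9798,   |z_2| = 1.9798.
Moduli of all roots: 0.8576, 1.9798.
All moduli strictly greater than 1? No.
Verdict: Not invertible.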